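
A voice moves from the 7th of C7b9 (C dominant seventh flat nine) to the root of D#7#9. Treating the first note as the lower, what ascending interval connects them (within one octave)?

C7b9 (C dominant seventh flat nine) has Bb as its 7th, and D#7#9 has D# as its root.
Bb up to D# is 5 semitones, a half step wider than a major third, so the interval is augmented.

augmented third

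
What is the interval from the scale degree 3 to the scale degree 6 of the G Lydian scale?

G lydian: G A B C♯ D E F♯.
So we need the interval from B up to E.
B up to E spans 4 letter names and 5 semitones — a perfect fourth.

perfect fourth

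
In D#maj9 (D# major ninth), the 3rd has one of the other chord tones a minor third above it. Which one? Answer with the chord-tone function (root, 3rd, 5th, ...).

D# major ninth is spelled D#–F##–A#–C##–E#.
The 3rd is F##. A minor third above F## is A#.
A# is the chord's 5th.

5th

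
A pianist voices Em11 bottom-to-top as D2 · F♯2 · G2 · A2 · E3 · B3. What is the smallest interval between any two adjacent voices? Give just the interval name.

Adjacent intervals: D2→F♯2 = major third; F♯2→G2 = minor second; G2→A2 = major second; A2→E3 = perfect fifth; E3→B3 = perfect fifth.
The smallest is F♯2 to G2, a minor second (1 semitone).

minor second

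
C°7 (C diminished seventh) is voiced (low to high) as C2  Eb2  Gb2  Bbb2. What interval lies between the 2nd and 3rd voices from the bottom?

minor third

Those voices are Eb2 and Gb2.
Eb up to Gb is 3 semitones, a half step narrower than a major third, so the interval is minor.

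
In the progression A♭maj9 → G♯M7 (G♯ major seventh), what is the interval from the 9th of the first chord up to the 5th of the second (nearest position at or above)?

The 9th of A♭maj9 is B♭; the 5th of G♯M7 (G♯ major seventh) is D♯.
B♭ up to D♯ is 5 semitones, a half step wider than a major third, so the interval is augmented.

augmented third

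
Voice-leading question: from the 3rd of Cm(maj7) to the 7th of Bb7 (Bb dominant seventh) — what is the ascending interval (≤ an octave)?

perfect 4th

Cm(maj7) has Eb as its 3rd, and Bb7 (Bb dominant seventh) has Ab as its 7th.
Counting 4 letters and 5 half steps from Eb gives a perfect fourth.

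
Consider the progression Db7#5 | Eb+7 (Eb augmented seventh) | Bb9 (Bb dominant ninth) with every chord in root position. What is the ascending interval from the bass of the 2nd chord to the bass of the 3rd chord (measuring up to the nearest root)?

perfect fifth

The roots are Eb and Bb.
From Eb to Bb is 7 semitones, exactly the perfect fifth.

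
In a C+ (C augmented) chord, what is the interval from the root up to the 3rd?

major third

Spelling the chord: C–E–G#.
So we need the interval from C up to E.
From C to E is 4 semitones, exactly the major third.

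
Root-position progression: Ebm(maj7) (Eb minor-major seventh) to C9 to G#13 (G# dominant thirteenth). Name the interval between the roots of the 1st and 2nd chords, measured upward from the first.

The roots are Eb and C.
From Eb to C is 9 semitones, exactly the major sixth.

major sixth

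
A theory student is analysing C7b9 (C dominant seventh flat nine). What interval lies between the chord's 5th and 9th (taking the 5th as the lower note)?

diminished 5th

C7b9 (C dominant seventh flat nine) is spelled C E G Bb Db.
5th = G; 9th = Db.
G up to Db is 6 semitones, a half step narrower than a perfect fifth, so the interval is diminished.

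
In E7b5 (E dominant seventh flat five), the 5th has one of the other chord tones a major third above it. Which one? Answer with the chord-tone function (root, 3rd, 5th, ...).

7th

Spelling the chord: E, G♯, B♭, D.
The 5th is B♭. A major third above B♭ is D.
D is the chord's 7th.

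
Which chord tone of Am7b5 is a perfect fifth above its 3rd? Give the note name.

Spelling the chord: A-C-Eb-G.
The 3rd is C. A perfect fifth above C is G.
G is the chord's 7th.

G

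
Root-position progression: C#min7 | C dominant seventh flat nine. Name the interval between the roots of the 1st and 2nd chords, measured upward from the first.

The roots are C# and C.
C# up to C is 11 semitones, a half step narrower than a perfect octave, so the interval is diminished.

diminished 8th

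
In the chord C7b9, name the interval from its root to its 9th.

Spelling the chord: C-E-G-B♭-D♭.
The root is C and the 9th is D♭.
9 letter names make it a ninth; at 13 semitones (a half step narrower than major) the quality is minor.

minor 9th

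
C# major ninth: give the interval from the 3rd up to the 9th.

The chord tones of C# major ninth are C#–E#–G#–B#–D#.
So we need the interval from E# up to D#.
7 letter names make it a seventh; at 10 semitones (a half step narrower than major) the quality is minor.

m7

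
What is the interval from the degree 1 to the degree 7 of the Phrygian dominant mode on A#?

minor seventh

A# phrygian dominant: A# B C## D# E# F# G#.
Degree 1 = A#; 7th degree = G#.
A# up to G# is 10 semitones, a half step narrower than a major seventh, so the interval is minor.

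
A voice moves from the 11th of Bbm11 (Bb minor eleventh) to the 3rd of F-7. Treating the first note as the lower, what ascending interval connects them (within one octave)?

perfect fourth

The 11th of Bbm11 (Bb minor eleventh) is Eb; the 3rd of F-7 is Ab.
Counting 4 letters and 5 half steps from Eb gives a perfect fourth.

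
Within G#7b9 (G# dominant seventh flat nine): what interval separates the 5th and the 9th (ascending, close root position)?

diminished 5th

G#7b9 is spelled G#, B#, D#, F#, A.
That puts D# below A.
D# up to A is 6 semitones, a half step narrower than a perfect fifth, so the interval is diminished.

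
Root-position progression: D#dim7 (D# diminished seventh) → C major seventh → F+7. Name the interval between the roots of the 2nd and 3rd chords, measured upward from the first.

The roots are C and F.
Counting 4 letters and 5 half steps from C gives a perfect fourth.

perfect fourth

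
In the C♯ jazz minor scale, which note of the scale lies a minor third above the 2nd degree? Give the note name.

F#

The scale is C♯ D♯ E F♯ G♯ A♯ B♯.
The 2nd degree is D♯; a minor third above that is F♯ — scale degree 4.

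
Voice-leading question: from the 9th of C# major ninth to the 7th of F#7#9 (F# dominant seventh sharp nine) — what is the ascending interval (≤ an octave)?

minor second

C# major ninth has D# as its 9th, and F#7#9 (F# dominant seventh sharp nine) has E as its 7th.
D# up to E is 1 semitone, a half step narrower than a major second, so the interval is minor.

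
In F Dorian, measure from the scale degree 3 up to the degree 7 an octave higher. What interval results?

F dorian: F G Ab Bb C D Eb.
So we need the interval from Ab up to Eb.
Ab up to Eb spans 12 letter names and 19 semitones — a perfect twelfth.

perfect 12th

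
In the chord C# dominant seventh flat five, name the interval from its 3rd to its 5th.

C#7b5 is spelled C#–E#–G–B.
3rd = E#; 5th = G.
From E# to G: 2 semitones over a third = diminished.

diminished 3rd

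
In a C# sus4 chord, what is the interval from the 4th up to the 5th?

M2

C#sus4: C# F# G#.
4th = F#; 5th = G#.
Counting 2 letters and 2 half steps from F# gives a major second.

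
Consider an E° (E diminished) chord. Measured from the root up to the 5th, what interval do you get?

d5

E° (E diminished): E, G, Bb.
So we need the interval from E up to Bb.
From E to Bb: 6 semitones over a fifth = diminished.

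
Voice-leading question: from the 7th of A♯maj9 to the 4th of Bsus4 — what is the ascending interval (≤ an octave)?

A♯maj9 has G𝄪 as its 7th, and Bsus4 has E as its 4th.
G𝄪 up to E is 7 semitones, a whole step narrower than a major sixth, so the interval is diminished.

d6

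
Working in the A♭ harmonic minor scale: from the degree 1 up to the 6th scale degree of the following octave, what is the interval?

minor thirteenth

A♭ harmonic minor: A♭ B♭ C♭ D♭ E♭ F♭ G.
The degree 1 is A♭ and the 6th degree (up an octave) is F♭.
A♭ up to F♭ is 20 semitones, a half step narrower than a major thirteenth, so the interval is minor.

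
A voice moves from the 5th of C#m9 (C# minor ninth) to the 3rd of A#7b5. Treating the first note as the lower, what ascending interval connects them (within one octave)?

The 5th of C#m9 (C# minor ninth) is G#; the 3rd of A#7b5 is C##.
4 letter names make it a fourth; at 6 semitones (a half step wider than perfect) the quality is augmented.

augmented fourth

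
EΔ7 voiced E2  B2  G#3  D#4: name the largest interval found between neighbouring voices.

Adjacent intervals: E2→B2 = perfect fifth; B2→G#3 = major sixth; G#3→D#4 = perfect fifth.
The largest is B2 to G#3, a major sixth (9 semitones).

major sixth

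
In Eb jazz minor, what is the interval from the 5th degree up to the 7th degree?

The scale runs Eb F Gb Ab Bb C D.
That puts Bb below D.
Bb up to D spans 3 letter names and 4 semitones — a major third.

M3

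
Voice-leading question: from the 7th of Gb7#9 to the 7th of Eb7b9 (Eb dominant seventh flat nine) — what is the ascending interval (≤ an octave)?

The 7th of Gb7#9 is Fb; the 7th of Eb7b9 (Eb dominant seventh flat nine) is Db.
From Fb to Db is 9 semitones, exactly the major sixth.

major sixth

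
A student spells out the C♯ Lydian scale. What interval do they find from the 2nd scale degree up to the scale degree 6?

The scale runs C♯ D♯ E♯ F𝄪 G♯ A♯ B♯.
2nd scale degree = D♯; scale degree 6 = A♯.
D♯ up to A♯ spans 5 letter names and 7 semitones — a perfect fifth.

perfect fifth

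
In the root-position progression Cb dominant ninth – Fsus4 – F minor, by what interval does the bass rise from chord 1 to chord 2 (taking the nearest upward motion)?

The roots are Cb and F.
From Cb to F: 6 semitones over a fourth = augmented.

augmented fourth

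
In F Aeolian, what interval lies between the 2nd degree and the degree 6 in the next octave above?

diminished twelfth

The scale runs F G Ab Bb C Db Eb.
2nd degree = G; degree 6 (up an octave) = Db.
G up to Db is 18 semitones, a half step narrower than a perfect twelfth, so the interval is diminished.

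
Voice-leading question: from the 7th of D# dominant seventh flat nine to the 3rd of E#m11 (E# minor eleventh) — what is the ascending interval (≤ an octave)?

D# dominant seventh flat nine has C# as its 7th, and E#m11 (E# minor eleventh) has G# as its 3rd.
C# up to G# spans 5 letter names and 7 semitones — a perfect fifth.

perfect 5th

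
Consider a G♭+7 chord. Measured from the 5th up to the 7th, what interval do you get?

Spelling the chord: G♭–B♭–D–F♭.
That puts D below F♭.
3 letter names make it a third; at 2 semitones (a whole step narrower than major) the quality is diminished.

diminished third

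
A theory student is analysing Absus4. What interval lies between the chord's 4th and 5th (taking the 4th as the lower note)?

M2

Spelling the chord: Ab-Db-Eb.
The 4th is Db and the 5th is Eb.
Counting 2 letters and 2 half steps from Db gives a major second.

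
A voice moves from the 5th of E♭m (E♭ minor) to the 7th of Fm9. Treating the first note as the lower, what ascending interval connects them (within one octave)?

The 5th of E♭m (E♭ minor) is B♭; the 7th of Fm9 is E♭.
From B♭ to E♭ is 5 semitones, exactly the perfect fourth.

perfect fourth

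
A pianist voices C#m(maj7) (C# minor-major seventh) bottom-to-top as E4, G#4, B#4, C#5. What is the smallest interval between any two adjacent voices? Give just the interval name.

minor 2nd

Adjacent intervals: E4→G#4 = major third; G#4→B#4 = major third; B#4→C#5 = minor second.
The smallest is B#4 to C#5, a minor second (1 semitone).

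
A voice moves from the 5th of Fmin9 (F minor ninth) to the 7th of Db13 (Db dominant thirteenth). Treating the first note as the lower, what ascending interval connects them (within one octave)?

d8

The 5th of Fmin9 (F minor ninth) is C; the 7th of Db13 (Db dominant thirteenth) is Cb.
From C to Cb: 11 semitones over an octave = diminished.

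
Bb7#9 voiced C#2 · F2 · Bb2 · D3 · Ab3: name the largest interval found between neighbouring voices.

diminished fifth

Adjacent intervals: C#2→F2 = diminished fourth; F2→Bb2 = perfect fourth; Bb2→D3 = major third; D3→Ab3 = diminished fifth.
The largest is D3 to Ab3, a diminished fifth (6 semitones).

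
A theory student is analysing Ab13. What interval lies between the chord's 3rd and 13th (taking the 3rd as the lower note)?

perfect eleventh

The chord tones of Ab13 are Ab, C, Eb, Gb, Bb, F.
So we need the interval from C up to F.
C up to F spans 11 letter names and 17 semitones — a perfect eleventh.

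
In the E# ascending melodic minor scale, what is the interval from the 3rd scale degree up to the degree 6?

Spelling the E# ascending melodic minor scale: E# F## G# A# B# C## D##.
So we need the interval from G# up to C##.
From G# to C##: 6 semitones over a fourth = augmented.

augmented fourth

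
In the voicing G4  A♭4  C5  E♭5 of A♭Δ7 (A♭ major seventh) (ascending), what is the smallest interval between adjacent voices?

Adjacent intervals: G4→A♭4 = minor second; A♭4→C5 = major third; C5→E♭5 = minor third.
The smallest is G4 to A♭4, a minor second (1 semitone).

minor second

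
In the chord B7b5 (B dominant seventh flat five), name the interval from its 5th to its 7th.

B dominant seventh flat five: B, D#, F, A.
The 5th is F and the 7th is A.
From F to A is 4 semitones, exactly the major third.

major third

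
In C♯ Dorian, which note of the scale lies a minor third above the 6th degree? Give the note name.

C#

The scale is C♯ D♯ E F♯ G♯ A♯ B.
The 6th degree is A♯; a minor third above that is C♯ — scale degree 1.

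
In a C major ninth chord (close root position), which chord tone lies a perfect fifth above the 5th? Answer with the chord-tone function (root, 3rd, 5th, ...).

Spelling the chord: C-E-G-B-D.
The 5th is G. A perfect fifth above G is D.
D is the chord's 9th.

9th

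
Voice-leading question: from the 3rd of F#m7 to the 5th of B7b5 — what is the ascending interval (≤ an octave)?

minor sixth

The 3rd of F#m7 is A; the 5th of B7b5 is F.
6 letter names make it a sixth; at 8 semitones (a half step narrower than major) the quality is minor.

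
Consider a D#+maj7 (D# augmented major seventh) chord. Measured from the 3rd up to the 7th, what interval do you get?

The chord tones of D#maj7#5 are D#-F##-A##-C##.
3rd = F##; 7th = C##.
Counting 5 letters and 7 half steps from F## gives a perfect fifth.

perfect fifth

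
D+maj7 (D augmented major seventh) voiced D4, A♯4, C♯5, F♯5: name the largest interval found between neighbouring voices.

augmented 5th

Adjacent intervals: D4→A♯4 = augmented fifth; A♯4→C♯5 = minor third; C♯5→F♯5 = perfect fourth.
The largest is D4 to A♯4, an augmented fifth (8 semitones).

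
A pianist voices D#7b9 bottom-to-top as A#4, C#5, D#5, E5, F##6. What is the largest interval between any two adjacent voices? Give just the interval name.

augmented 9th

Adjacent intervals: A#4→C#5 = minor third; C#5→D#5 = major second; D#5→E5 = minor second; E5→F##6 = augmented ninth.
The largest is E5 to F##6, an augmented ninth (15 semitones).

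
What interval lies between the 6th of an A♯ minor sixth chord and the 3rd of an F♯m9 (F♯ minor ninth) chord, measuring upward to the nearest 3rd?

diminished third

The 6th of A♯ minor sixth is F𝄪; the 3rd of F♯m9 (F♯ minor ninth) is A.
From F𝄪 to A: 2 semitones over a third = diminished.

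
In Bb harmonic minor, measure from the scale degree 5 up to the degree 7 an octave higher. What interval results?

Spelling Bb harmonic minor: Bb C Db Eb F Gb A.
The scale degree 5 is F and the degree 7 (up an octave) is A.
From F to A is 16 semitones, exactly the major tenth.

major tenth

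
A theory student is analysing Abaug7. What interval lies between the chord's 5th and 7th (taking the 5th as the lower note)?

The chord tones of Ab+7 (Ab augmented seventh) are Ab C E Gb.
The 5th is E and the 7th is Gb.
3 letter names make it a third; at 2 semitones (a whole step narrower than major) the quality is diminished.

diminished third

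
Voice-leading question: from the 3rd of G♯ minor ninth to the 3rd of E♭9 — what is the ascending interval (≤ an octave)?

minor sixth

The 3rd of G♯ minor ninth is B; the 3rd of E♭9 is G.
From B to G: 8 semitones over a sixth = minor.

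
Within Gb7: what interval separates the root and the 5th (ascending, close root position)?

Spelling the chord: Gb, Bb, Db, Fb.
That puts Gb below Db.
From Gb to Db is 7 semitones, exactly the perfect fifth.

perfect 5th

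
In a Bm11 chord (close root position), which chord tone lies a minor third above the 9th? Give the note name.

The chord tones of Bm11 are B, D, F#, A, C#, E.
The 9th is C#. A minor third above C# is E.
E is the chord's 11th.

E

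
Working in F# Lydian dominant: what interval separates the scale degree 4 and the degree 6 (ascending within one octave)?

Spelling F# Lydian dominant: F# G# A# B# C# D# E.
That puts B# below D#.
From B# to D#: 3 semitones over a third = minor.

minor third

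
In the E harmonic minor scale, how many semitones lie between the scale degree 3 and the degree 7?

The scale is E F♯ G A B C D♯.
G up to D♯ is an augmented fifth — 8 semitones.

8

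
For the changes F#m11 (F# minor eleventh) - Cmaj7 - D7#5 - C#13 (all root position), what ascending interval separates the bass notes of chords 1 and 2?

diminished fifth

The roots are F# and C.
F# up to C is 6 semitones, a half step narrower than a perfect fifth, so the interval is diminished.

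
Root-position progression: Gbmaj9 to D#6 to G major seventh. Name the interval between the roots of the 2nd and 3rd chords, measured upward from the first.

The roots are D# and G.
4 letter names make it a fourth; at 4 semitones (a half step narrower than perfect) the quality is diminished.

diminished 4th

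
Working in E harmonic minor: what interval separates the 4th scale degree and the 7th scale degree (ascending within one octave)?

augmented fourth

Spelling E harmonic minor: E F# G A B C D#.
That puts A below D#.
From A to D#: 6 semitones over a fourth = augmented.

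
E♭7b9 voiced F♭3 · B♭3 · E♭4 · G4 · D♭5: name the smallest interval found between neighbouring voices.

major third

Adjacent intervals: F♭3→B♭3 = augmented fourth; B♭3→E♭4 = perfect fourth; E♭4→G4 = major third; G4→D♭5 = diminished fifth.
The smallest is E♭4 to G4, a major third (4 semitones).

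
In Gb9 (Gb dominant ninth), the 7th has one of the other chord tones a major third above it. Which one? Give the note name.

Ab

Gb9 is spelled Gb, Bb, Db, Fb, Ab.
The 7th is Fb. A major third above Fb is Ab.
Ab is the chord's 9th.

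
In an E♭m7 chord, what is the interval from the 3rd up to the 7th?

Spelling the chord: E♭, G♭, B♭, D♭.
The 3rd is G♭ and the 7th is D♭.
G♭ up to D♭ spans 5 letter names and 7 semitones — a perfect fifth.

perfect fifth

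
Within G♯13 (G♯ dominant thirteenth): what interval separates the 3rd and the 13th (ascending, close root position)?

perfect eleventh

G♯13 (G♯ dominant thirteenth) is spelled G♯–B♯–D♯–F♯–A♯–E♯.
3rd = B♯; 13th = E♯.
B♯ up to E♯ spans 11 letter names and 17 semitones — a perfect eleventh.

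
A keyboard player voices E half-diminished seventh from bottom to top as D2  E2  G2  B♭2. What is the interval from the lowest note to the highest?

minor sixth

The outer voices are D2 and B♭2.
6 letter names make it a sixth; at 8 semitones (a half step narrower than major) the quality is minor.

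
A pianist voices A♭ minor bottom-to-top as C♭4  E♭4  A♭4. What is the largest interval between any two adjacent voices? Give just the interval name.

P4

Adjacent intervals: C♭4→E♭4 = major third; E♭4→A♭4 = perfect fourth.
The largest is E♭4 to A♭4, a perfect fourth (5 semitones).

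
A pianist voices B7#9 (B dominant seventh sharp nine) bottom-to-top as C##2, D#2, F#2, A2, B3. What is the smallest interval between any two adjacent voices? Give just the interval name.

Adjacent intervals: C##2→D#2 = minor second; D#2→F#2 = minor third; F#2→A2 = minor third; A2→B3 = major ninth.
The smallest is C##2 to D#2, a minor second (1 semitone).

minor second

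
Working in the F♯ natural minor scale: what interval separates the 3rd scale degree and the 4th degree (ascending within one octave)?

major second

Spelling the F♯ natural minor scale: F♯ G♯ A B C♯ D E.
The 3rd scale degree is A and the scale degree 4 is B.
From A to B is 2 semitones, exactly the major second.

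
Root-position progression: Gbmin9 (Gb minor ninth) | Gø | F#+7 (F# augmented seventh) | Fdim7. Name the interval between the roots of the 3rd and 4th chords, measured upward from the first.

d8

The roots are F# and F.
8 letter names make it an octave; at 11 semitones (a half step narrower than perfect) the quality is diminished.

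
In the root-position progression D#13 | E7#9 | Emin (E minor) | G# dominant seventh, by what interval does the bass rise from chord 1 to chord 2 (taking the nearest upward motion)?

The roots are D# and E.
2 letter names make it a second; at 1 semitone (a half step narrower than major) the quality is minor.

minor second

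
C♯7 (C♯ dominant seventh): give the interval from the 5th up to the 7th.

C♯7 (C♯ dominant seventh) is spelled C♯, E♯, G♯, B.
5th = G♯; 7th = B.
G♯ up to B is 3 semitones, a half step narrower than a major third, so the interval is minor.

minor third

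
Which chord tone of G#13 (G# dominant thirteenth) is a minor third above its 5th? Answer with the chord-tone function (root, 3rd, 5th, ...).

The chord tones of G#13 are G#, B#, D#, F#, A#, E#.
The 5th is D#. A minor third above D# is F#.
F# is the chord's 7th.

7th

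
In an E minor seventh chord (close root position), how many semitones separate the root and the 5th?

Em7 (E minor seventh): E, G, B, D.
E to B is a perfect fifth: 7 semitones.

7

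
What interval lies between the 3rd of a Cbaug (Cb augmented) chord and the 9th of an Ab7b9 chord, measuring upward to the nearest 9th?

Cbaug (Cb augmented) has Eb as its 3rd, and Ab7b9 has Bbb as its 9th.
Eb up to Bbb is 6 semitones, a half step narrower than a perfect fifth, so the interval is diminished.

diminished 5th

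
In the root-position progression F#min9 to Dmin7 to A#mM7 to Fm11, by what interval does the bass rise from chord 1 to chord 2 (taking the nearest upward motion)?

The roots are F# and D.
6 letter names make it a sixth; at 8 semitones (a half step narrower than major) the quality is minor.

minor sixth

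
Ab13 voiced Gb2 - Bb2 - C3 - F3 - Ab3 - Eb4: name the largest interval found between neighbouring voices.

perfect fifth

Adjacent intervals: Gb2→Bb2 = major third; Bb2→C3 = major second; C3→F3 = perfect fourth; F3→Ab3 = minor third; Ab3→Eb4 = perfect fifth.
The largest is Ab3 to Eb4, a perfect fifth (7 semitones).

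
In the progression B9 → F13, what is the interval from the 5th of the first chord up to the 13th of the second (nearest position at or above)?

The 5th of B9 is F#; the 13th of F13 is D.
From F# to D: 8 semitones over a sixth = minor.

m6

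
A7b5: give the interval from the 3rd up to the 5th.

Spelling the chord: A C# Eb G.
The 3rd is C# and the 5th is Eb.
From C# to Eb: 2 semitones over a third = diminished.

diminished third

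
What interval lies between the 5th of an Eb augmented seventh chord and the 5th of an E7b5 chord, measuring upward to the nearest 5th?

diminished 8th

Eb augmented seventh has B as its 5th, and E7b5 has Bb as its 5th.
8 letter names make it an octave; at 11 semitones (a half step narrower than perfect) the quality is diminished.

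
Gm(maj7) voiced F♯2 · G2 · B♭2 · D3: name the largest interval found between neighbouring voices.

major 3rd

Adjacent intervals: F♯2→G2 = minor second; G2→B♭2 = minor third; B♭2→D3 = major third.
The largest is B♭2 to D3, a major third (4 semitones).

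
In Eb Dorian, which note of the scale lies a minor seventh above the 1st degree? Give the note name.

The scale is Eb F Gb Ab Bb C Db.
The 1st degree is Eb; a minor seventh above that is Db — scale degree 7.

Db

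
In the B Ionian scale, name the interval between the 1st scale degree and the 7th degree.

Spelling the B Ionian scale: B C# D# E F# G# A#.
So we need the interval from B up to A#.
B up to A# spans 7 letter names and 11 semitones — a major seventh.

major seventh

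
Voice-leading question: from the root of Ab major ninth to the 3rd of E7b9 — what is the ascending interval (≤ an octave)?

The root of Ab major ninth is Ab; the 3rd of E7b9 is G#.
7 letter names make it a seventh; at 12 semitones (a half step wider than major) the quality is augmented.

augmented 7th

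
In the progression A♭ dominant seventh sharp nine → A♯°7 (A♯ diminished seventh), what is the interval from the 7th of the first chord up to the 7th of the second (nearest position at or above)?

The 7th of A♭ dominant seventh sharp nine is G♭; the 7th of A♯°7 (A♯ diminished seventh) is G.
G♭ up to G is 1 semitone, a half step wider than a perfect unison, so the interval is augmented.

augmented 1st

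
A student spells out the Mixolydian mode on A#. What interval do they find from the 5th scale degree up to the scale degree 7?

Spelling the Mixolydian mode on A#: A# B# C## D# E# F## G#.
So we need the interval from E# up to G#.
3 letter names make it a third; at 3 semitones (a half step narrower than major) the quality is minor.

minor third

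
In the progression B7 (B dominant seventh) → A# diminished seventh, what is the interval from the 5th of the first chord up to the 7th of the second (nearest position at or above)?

B7 (B dominant seventh) has F# as its 5th, and A# diminished seventh has G as its 7th.
F# up to G is 1 semitone, a half step narrower than a major second, so the interval is minor.

minor second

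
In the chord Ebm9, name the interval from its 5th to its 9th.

Ebm9 is spelled Eb-Gb-Bb-Db-F.
That puts Bb below F.
Bb up to F spans 5 letter names and 7 semitones — a perfect fifth.

perfect 5th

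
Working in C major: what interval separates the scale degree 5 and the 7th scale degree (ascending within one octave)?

The scale runs C D E F G A B.
So we need the interval from G up to B.
G up to B spans 3 letter names and 4 semitones — a major third.

major third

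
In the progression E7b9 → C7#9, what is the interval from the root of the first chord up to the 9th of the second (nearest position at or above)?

major seventh

E7b9 has E as its root, and C7#9 has D# as its 9th.
E up to D# spans 7 letter names and 11 semitones — a major seventh.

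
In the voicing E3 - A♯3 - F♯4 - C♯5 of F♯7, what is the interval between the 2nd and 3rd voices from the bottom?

Those voices are A♯3 and F♯4.
A♯ up to F♯ is 8 semitones, a half step narrower than a major sixth, so the interval is minor.

minor sixth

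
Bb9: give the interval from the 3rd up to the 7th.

The chord tones of Bb dominant ninth are Bb D F Ab C.
The 3rd is D and the 7th is Ab.
D up to Ab is 6 semitones, a half step narrower than a perfect fifth, so the interval is diminished.

diminished 5th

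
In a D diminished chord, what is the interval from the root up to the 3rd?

minor 3rd

The chord tones of D diminished are D–F–Ab.
The root is D and the 3rd is F.
D up to F is 3 semitones, a half step narrower than a major third, so the interval is minor.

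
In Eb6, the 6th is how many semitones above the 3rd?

Eb major sixth is spelled Eb G Bb C.
G to C is a perfect fourth: 5 semitones.

5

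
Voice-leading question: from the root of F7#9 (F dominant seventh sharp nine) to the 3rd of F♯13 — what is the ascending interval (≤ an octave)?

augmented third

The root of F7#9 (F dominant seventh sharp nine) is F; the 3rd of F♯13 is A♯.
From F to A♯: 5 semitones over a third = augmented.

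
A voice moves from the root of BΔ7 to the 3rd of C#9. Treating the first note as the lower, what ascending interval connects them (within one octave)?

A4

The root of BΔ7 is B; the 3rd of C#9 is E#.
4 letter names make it a fourth; at 6 semitones (a half step wider than perfect) the quality is augmented.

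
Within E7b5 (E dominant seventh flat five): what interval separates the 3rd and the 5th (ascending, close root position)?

E dominant seventh flat five is spelled E, G#, Bb, D.
The 3rd is G# and the 5th is Bb.
From G# to Bb: 2 semitones over a third = diminished.

diminished third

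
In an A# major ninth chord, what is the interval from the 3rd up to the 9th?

minor 7th

A#maj9: A#–C##–E#–G##–B#.
3rd = C##; 9th = B#.
From C## to B#: 10 semitones over a seventh = minor.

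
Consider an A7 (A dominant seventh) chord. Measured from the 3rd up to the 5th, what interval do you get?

minor 3rd

Spelling the chord: A, C♯, E, G.
3rd = C♯; 5th = E.
3 letter names make it a third; at 3 semitones (a half step narrower than major) the quality is minor.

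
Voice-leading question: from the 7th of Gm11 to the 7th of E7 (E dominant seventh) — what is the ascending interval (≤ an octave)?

M6

The 7th of Gm11 is F; the 7th of E7 (E dominant seventh) is D.
Counting 6 letters and 9 half steps from F gives a major sixth.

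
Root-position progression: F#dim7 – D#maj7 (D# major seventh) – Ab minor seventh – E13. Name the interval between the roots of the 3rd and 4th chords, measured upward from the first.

The roots are Ab and E.
From Ab to E: 8 semitones over a fifth = augmented.

augmented 5th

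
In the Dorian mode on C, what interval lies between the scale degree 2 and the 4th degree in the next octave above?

C dorian: C D Eb F G A Bb.
Scale degree 2 = D; scale degree 4 (up an octave) = F.
D up to F is 15 semitones, a half step narrower than a major tenth, so the interval is minor.

minor tenth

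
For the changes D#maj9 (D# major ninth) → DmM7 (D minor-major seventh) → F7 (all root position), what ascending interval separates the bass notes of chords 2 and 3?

The roots are D and F.
From D to F: 3 semitones over a third = minor.

minor third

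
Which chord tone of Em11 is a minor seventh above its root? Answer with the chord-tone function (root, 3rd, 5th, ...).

The chord tones of Em11 are E G B D F♯ A.
The root is E. A minor seventh above E is D.
D is the chord's 7th.

7th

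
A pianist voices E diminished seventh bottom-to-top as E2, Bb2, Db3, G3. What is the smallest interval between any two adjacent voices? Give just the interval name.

Adjacent intervals: E2→Bb2 = diminished fifth; Bb2→Db3 = minor third; Db3→G3 = augmented fourth.
The smallest is Bb2 to Db3, a minor third (3 semitones).

minor third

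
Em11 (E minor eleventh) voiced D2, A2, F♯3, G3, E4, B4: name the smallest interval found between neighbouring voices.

minor second

Adjacent intervals: D2→A2 = perfect fifth; A2→F♯3 = major sixth; F♯3→G3 = minor second; G3→E4 = major sixth; E4→B4 = perfect fifth.
The smallest is F♯3 to G3, a minor second (1 semitone).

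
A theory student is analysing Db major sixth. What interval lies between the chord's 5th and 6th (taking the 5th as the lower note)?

major second

The chord tones of Db6 (Db major sixth) are Db–F–Ab–Bb.
5th = Ab; 6th = Bb.
Counting 2 letters and 2 half steps from Ab gives a major second.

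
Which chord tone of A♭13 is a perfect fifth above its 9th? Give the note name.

F

Spelling the chord: A♭ C E♭ G♭ B♭ F.
The 9th is B♭. A perfect fifth above B♭ is F.
F is the chord's 13th.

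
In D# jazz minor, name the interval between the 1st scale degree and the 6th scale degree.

major 6th

The scale runs D# E# F# G# A# B# C##.
So we need the interval from D# up to B#.
D# up to B# spans 6 letter names and 9 semitones — a major sixth.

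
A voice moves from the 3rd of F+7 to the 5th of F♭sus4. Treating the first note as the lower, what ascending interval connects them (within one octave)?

F+7 has A as its 3rd, and F♭sus4 has C♭ as its 5th.
3 letter names make it a third; at 2 semitones (a whole step narrower than major) the quality is diminished.

diminished 3rd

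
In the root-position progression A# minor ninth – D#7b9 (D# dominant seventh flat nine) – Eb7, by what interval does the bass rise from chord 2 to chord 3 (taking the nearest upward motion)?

diminished second

The roots are D# and Eb.
2 letter names make it a second; at 0 semitones (a whole step narrower than major) the quality is diminished.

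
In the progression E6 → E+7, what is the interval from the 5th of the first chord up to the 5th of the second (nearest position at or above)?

augmented 1st

E6 has B as its 5th, and E+7 has B♯ as its 5th.
1 letter names make it a unison; at 1 semitone (a half step wider than perfect) the quality is augmented.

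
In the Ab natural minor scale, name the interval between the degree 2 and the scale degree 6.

d5

Spelling the Ab natural minor scale: Ab Bb Cb Db Eb Fb Gb.
Degree 2 = Bb; 6th degree = Fb.
Bb up to Fb is 6 semitones, a half step narrower than a perfect fifth, so the interval is diminished.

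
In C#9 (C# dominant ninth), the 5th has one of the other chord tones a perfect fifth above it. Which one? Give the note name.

C# dominant ninth: C# E# G# B D#.
The 5th is G#. A perfect fifth above G# is D#.
D# is the chord's 9th.

D#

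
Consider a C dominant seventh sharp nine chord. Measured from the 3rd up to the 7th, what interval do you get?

d5

The chord tones of C7#9 (C dominant seventh sharp nine) are C-E-G-B♭-D♯.
3rd = E; 7th = B♭.
From E to B♭: 6 semitones over a fifth = diminished.
This 3–7 tritone is the characteristic tension at the heart of the dominant sound.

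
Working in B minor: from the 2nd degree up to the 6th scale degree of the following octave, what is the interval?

diminished twelfth

Spelling B minor: B C# D E F# G A.
So we need the interval from C# up to G.
12 letter names make it a twelfth; at 18 semitones (a half step narrower than perfect) the quality is diminished.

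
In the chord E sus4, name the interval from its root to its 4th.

perfect fourth

E sus4 is spelled E-A-B.
That puts E below A.
From E to A is 5 semitones, exactly the perfect fourth.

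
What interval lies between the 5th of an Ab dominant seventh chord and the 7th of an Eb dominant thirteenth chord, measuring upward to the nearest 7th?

minor 7th

The 5th of Ab dominant seventh is Eb; the 7th of Eb dominant thirteenth is Db.
From Eb to Db: 10 semitones over a seventh = minor.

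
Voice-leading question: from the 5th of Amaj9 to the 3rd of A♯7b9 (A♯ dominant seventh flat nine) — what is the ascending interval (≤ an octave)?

augmented 6th

The 5th of Amaj9 is E; the 3rd of A♯7b9 (A♯ dominant seventh flat nine) is C𝄪.
6 letter names make it a sixth; at 10 semitones (a half step wider than major) the quality is augmented.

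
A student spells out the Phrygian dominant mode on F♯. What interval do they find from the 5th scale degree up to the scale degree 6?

Spelling the Phrygian dominant mode on F♯: F♯ G A♯ B C♯ D E.
So we need the interval from C♯ up to D.
From C♯ to D: 1 semitone over a second = minor.

minor 2nd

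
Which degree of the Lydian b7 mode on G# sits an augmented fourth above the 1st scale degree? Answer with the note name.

C##

The scale is G# A# B# C## D# E# F#.
The 1st scale degree is G#; an augmented fourth above that is C## — scale degree 4.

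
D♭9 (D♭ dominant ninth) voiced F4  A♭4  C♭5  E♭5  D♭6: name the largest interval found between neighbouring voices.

Adjacent intervals: F4→A♭4 = minor third; A♭4→C♭5 = minor third; C♭5→E♭5 = major third; E♭5→D♭6 = minor seventh.
The largest is E♭5 to D♭6, a minor seventh (10 semitones).

minor 7th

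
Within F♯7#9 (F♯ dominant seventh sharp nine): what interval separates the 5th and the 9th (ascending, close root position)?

The chord tones of F♯7#9 are F♯-A♯-C♯-E-G𝄪.
5th = C♯; 9th = G𝄪.
C♯ up to G𝄪 is 8 semitones, a half step wider than a perfect fifth, so the interval is augmented.

augmented fifth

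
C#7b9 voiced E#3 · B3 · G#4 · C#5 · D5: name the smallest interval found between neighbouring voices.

Adjacent intervals: E#3→B3 = diminished fifth; B3→G#4 = major sixth; G#4→C#5 = perfect fourth; C#5→D5 = minor second.
The smallest is C#5 to D5, a minor second (1 semitone).

minor second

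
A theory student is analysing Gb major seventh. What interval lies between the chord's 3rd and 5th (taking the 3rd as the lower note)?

GbΔ7 (Gb major seventh) is spelled Gb, Bb, Db, F.
The 3rd is Bb and the 5th is Db.
Bb up to Db is 3 semitones, a half step narrower than a major third, so the interval is minor.

minor third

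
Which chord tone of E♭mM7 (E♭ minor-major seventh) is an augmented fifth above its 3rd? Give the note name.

The chord tones of E♭ minor-major seventh are E♭–G♭–B♭–D.
The 3rd is G♭. An augmented fifth above G♭ is D.
D is the chord's 7th.

D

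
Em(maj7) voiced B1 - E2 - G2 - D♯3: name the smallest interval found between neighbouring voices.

Adjacent intervals: B1→E2 = perfect fourth; E2→G2 = minor third; G2→D♯3 = augmented fifth.
The smallest is E2 to G2, a minor third (3 semitones).

m3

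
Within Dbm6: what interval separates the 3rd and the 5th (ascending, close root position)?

major third

The chord tones of Dbm6 (Db minor sixth) are Db Fb Ab Bb.
3rd = Fb; 5th = Ab.
Counting 3 letters and 4 half steps from Fb gives a major third.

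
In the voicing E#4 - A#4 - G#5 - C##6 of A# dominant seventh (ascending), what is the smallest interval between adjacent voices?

perfect fourth

Adjacent intervals: E#4→A#4 = perfect fourth; A#4→G#5 = minor seventh; G#5→C##6 = augmented fourth.
The smallest is E#4 to A#4, a perfect fourth (5 semitones).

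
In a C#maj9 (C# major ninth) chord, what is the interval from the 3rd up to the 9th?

C#maj9 is spelled C#-E#-G#-B#-D#.
The 3rd is E# and the 9th is D#.
From E# to D#: 10 semitones over a seventh = minor.

minor seventh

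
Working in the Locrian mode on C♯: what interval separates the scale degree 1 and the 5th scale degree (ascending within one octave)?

C♯ locrian: C♯ D E F♯ G A B.
The scale degree 1 is C♯ and the 5th scale degree is G.
5 letter names make it a fifth; at 6 semitones (a half step narrower than perfect) the quality is diminished.

diminished 5th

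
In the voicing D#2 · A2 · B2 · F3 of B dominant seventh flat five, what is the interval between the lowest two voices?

diminished 5th

Those voices are D#2 and A2.
5 letter names make it a fifth; at 6 semitones (a half step narrower than perfect) the quality is diminished.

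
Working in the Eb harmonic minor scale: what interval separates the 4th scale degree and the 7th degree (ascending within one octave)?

augmented fourth

Spelling the Eb harmonic minor scale: Eb F Gb Ab Bb Cb D.
So we need the interval from Ab up to D.
From Ab to D: 6 semitones over a fourth = augmented.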